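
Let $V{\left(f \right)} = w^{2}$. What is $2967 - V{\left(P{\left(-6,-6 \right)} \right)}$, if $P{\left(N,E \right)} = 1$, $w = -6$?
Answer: $2931$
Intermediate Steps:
$V{\left(f \right)} = 36$ ($V{\left(f \right)} = \left(-6\right)^{2} = 36$)
$2967 - V{\left(P{\left(-6,-6 \right)} \right)} = 2967 - 36 = 2931$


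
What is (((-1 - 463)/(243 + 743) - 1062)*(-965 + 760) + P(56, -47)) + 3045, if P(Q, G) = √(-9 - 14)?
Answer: 3754475/17 + I*√23 ≈ 2.2085e+5 + 4.7958*I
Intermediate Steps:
P(Q, G) = I*√23 (P(Q, G) = √(-23) = I*√23)
(((-1 - 463)/(243 + 743) - 1062)*(-965 + 760) + P(56, -47)) + 3045 = (((-1 - 463)/(243 + 743) - 1062)*(-965 + 760) + I*√23) + 3045 = ((-464/986 - 1062)*(-205) + I*√23) + 3045 = ((-464*1/986 - 1062)*(-205) + I*√23) + 3045 = ((-8/17 - 1062)*(-205) + I*√23) + 3045 = (-18062/17*(-205) + I*√23) + 3045 = (3702710/17 + I*√23) + 3045 = 3754475/17 + I*√23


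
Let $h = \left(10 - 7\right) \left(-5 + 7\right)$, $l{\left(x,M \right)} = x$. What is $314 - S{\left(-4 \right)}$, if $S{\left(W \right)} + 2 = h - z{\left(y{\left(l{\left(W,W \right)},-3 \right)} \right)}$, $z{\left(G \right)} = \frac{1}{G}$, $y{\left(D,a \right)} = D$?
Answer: $\frac{1239}{4} \approx 309.75$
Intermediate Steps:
$h = 6$ ($h = 3 \cdot 2 = 6$)
$S{\left(W \right)} = 4 - \frac{1}{W}$ ($S{\left(W \right)} = -2 + \left(6 - \frac{1}{W}\right) = 4 - \frac{1}{W}$)
$314 - S{\left(-4 \right)} = 314 - \left(4 - \frac{1}{-4}\right) = 314 - \left(4 - - \frac{1}{4}\right) = 314 - \left(4 + \frac{1}{4}\right) = 314 - \frac{17}{4} = \frac{1239}{4}$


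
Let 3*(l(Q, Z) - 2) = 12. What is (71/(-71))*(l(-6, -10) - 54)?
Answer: 48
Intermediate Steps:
l(Q, Z) = 6 (l(Q, Z) = 2 + (⅓)*12 = 2 + 4 = 6)
(71/(-71))*(l(-6, -10) - 54) = (71/(-71))*(6 - 54) = (71*(-1/71))*(-48) = -1*(-48) = 48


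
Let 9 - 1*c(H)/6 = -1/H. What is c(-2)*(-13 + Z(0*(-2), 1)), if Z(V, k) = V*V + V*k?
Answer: -663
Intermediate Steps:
Z(V, k) = V² + V*k
c(H) = 54 + 6/H (c(H) = 54 - (-6)/H = 54 + 6/H)
c(-2)*(-13 + Z(0*(-2), 1)) = (54 + 6/(-2))*(-13 + (0*(-2))*(0*(-2) + 1)) = (54 + 6*(-½))*(-13 + 0*(0 + 1)) = (54 - 3)*(-13 + 0*1) = 51*(-13 + 0) = 51*(-13) = -663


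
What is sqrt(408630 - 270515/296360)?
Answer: sqrt(358895860942226)/29636 ≈ 639.24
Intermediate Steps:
sqrt(408630 - 270515/296360) = sqrt(408630 - 270515*1/296360) = sqrt(408630 - 54103/59272) = sqrt(24220263257/59272) = sqrt(358895860942226)/29636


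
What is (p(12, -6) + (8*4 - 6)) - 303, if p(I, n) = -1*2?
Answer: -279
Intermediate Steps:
p(I, n) = -2
(p(12, -6) + (8*4 - 6)) - 303 = (-2 + (8*4 - 6)) - 303 = (-2 + (32 - 6)) - 303 = (-2 + 26) - 303 = 24 - 303 = -279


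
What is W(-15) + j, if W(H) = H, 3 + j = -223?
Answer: -241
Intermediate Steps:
j = -226 (j = -3 - 223 = -226)
W(-15) + j = -15 - 226 = -241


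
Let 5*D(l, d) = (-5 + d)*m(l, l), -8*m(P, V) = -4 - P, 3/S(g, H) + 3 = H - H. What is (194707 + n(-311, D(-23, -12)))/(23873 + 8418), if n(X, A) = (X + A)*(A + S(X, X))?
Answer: 308102089/51665600 ≈ 5.9634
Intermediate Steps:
S(g, H) = -1 (S(g, H) = 3/(-3 + (H - H)) = 3/(-3 + 0) = 3/(-3) = 3*(-1/3) = -1)
m(P, V) = 1/2 + P/8 (m(P, V) = -(-4 - P)/8 = 1/2 + P/8)
D(l, d) = (1/2 + l/8)*(-5 + d)/5 (D(l, d) = ((-5 + d)*(1/2 + l/8))/5 = ((1/2 + l/8)*(-5 + d))/5 = (1/2 + l/8)*(-5 + d)/5)
n(X, A) = (-1 + A)*(A + X) (n(X, A) = (X + A)*(A - 1) = (A + X)*(-1 + A) = (-1 + A)*(A + X))
(194707 + n(-311, D(-23, -12)))/(23873 + 8418) = (194707 + (((-5 - 12)*(4 - 23)/40)**2 - (-5 - 12)*(4 - 23)/40 - 1*(-311) + ((-5 - 12)*(4 - 23)/40)*(-311)))/(23873 + 8418) = (194707 + (((1/40)*(-17)*(-19))**2 - (-17)*(-19)/40 + 311 + ((1/40)*(-17)*(-19))*(-311)))/32291 = (194707 + ((323/40)**2 - 1*323/40 + 311 + (323/40)*(-311)))*(1/32291) = (194707 + (104329/1600 - 323/40 + 311 - 100453/40))*(1/32291) = (194707 - 3429111/1600)*(1/32291) = (308102089/1600)*(1/32291) = 308102089/51665600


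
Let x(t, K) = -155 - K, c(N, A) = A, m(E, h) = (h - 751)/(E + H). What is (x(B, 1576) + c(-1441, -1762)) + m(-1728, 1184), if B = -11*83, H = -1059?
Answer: -9735424/2787 ≈ -3493.2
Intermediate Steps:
m(E, h) = (-751 + h)/(-1059 + E) (m(E, h) = (h - 751)/(E - 1059) = (-751 + h)/(-1059 + E))
B = -913
(x(B, 1576) + c(-1441, -1762)) + m(-1728, 1184) = ((-155 - 1*1576) - 1762) + (-751 + 1184)/(-1059 - 1728) = ((-155 - 1576) - 1762) + 433/(-2787) = (-1731 - 1762) - 1/2787*433 = -3493 - 433/2787 = -9735424/2787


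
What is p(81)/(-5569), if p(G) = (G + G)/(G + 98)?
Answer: -162/996851 ≈ -0.00016251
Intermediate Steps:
p(G) = 2*G/(98 + G) (p(G) = (2*G)/(98 + G) = 2*G/(98 + G))
p(81)/(-5569) = (2*81/(98 + 81))/(-5569) = (2*81/179)*(-1/5569) = (2*81*(1/179))*(-1/5569) = (162/179)*(-1/5569) = -162/996851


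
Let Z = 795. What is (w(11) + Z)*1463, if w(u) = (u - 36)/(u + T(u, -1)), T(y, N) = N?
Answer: 2318855/2 ≈ 1.1594e+6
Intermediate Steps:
w(u) = (-36 + u)/(-1 + u) (w(u) = (u - 36)/(u - 1) = (-36 + u)/(-1 + u))
(w(11) + Z)*1463 = ((-36 + 11)/(-1 + 11) + 795)*1463 = (-25/10 + 795)*1463 = ((1/10)*(-25) + 795)*1463 = (-5/2 + 795)*1463 = (1585/2)*1463 = 2318855/2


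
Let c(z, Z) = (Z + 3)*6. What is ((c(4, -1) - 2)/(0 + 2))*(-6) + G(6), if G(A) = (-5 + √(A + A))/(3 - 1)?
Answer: -65/2 + √3 ≈ -30.768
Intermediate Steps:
c(z, Z) = 18 + 6*Z (c(z, Z) = (3 + Z)*6 = 18 + 6*Z)
G(A) = -5/2 + √2*√A/2 (G(A) = (-5 + √(2*A))/2 = (-5 + √2*√A)*(½) = -5/2 + √2*√A/2)
((c(4, -1) - 2)/(0 + 2))*(-6) + G(6) = (((18 + 6*(-1)) - 2)/(0 + 2))*(-6) + (-5/2 + √2*√6/2) = (((18 - 6) - 2)/2)*(-6) + (-5/2 + √3) = ((12 - 2)*(½))*(-6) + (-5/2 + √3) = (10*(½))*(-6) + (-5/2 + √3) = 5*(-6) + (-5/2 + √3) = -30 + (-5/2 + √3) = -65/2 + √3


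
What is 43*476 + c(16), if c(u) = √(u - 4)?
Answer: 20468 + 2*√3 ≈ 20471.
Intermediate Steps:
c(u) = √(-4 + u)
43*476 + c(16) = 43*476 + √(-4 + 16) = 20468 + √12 = 20468 + 2*√3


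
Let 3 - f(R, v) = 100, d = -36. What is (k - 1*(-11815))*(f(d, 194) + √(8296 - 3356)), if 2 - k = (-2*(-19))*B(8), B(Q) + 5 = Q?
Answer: -1135191 + 23406*√1235 ≈ -3.1264e+5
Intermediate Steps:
B(Q) = -5 + Q
f(R, v) = -97 (f(R, v) = 3 - 1*100 = 3 - 100 = -97)
k = -112 (k = 2 - (-2*(-19))*(-5 + 8) = 2 - 38*3 = 2 - 1*114 = 2 - 114 = -112)
(k - 1*(-11815))*(f(d, 194) + √(8296 - 3356)) = (-112 - 1*(-11815))*(-97 + √(8296 - 3356)) = (-112 + 11815)*(-97 + √4940) = 11703*(-97 + 2*√1235) = -1135191 + 23406*√1235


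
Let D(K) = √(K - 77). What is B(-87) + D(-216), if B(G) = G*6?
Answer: -522 + I*√293 ≈ -522.0 + 17.117*I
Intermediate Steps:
B(G) = 6*G
D(K) = √(-77 + K)
B(-87) + D(-216) = 6*(-87) + √(-77 - 216) = -522 + √(-293) = -522 + I*√293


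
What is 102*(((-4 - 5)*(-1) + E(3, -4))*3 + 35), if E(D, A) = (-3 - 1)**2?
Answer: 11220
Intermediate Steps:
E(D, A) = 16 (E(D, A) = (-4)**2 = 16)
102*(((-4 - 5)*(-1) + E(3, -4))*3 + 35) = 102*(((-4 - 5)*(-1) + 16)*3 + 35) = 102*((-9*(-1) + 16)*3 + 35) = 102*((9 + 16)*3 + 35) = 102*(25*3 + 35) = 102*(75 + 35) = 102*110 = 11220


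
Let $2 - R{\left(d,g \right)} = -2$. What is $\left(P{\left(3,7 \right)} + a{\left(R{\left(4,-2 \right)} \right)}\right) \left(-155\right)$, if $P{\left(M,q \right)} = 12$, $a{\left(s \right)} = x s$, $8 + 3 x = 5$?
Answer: $-1240$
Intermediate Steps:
$x = -1$ ($x = - \frac{8}{3} + \frac{1}{3} \cdot 5 = - \frac{8}{3} + \frac{5}{3} = -1$)
$R{\left(d,g \right)} = 4$ ($R{\left(d,g \right)} = 2 - -2 = 2 + 2 = 4$)
$a{\left(s \right)} = - s$
$\left(P{\left(3,7 \right)} + a{\left(R{\left(4,-2 \right)} \right)}\right) \left(-155\right) = \left(12 - 4\right) \left(-155\right) = 8 \left(-155\right) = -1240$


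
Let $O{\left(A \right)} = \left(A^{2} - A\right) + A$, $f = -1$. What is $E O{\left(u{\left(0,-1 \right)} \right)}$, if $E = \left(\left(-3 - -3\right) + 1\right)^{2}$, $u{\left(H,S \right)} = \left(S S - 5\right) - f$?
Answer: $9$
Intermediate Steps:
$u{\left(H,S \right)} = -4 + S^{2}$ ($u{\left(H,S \right)} = \left(S S - 5\right) - -1 = \left(S^{2} - 5\right) + 1 = \left(-5 + S^{2}\right) + 1 = -4 + S^{2}$)
$O{\left(A \right)} = A^{2}$
$E = 1$ ($E = \left(\left(-3 + 3\right) + 1\right)^{2} = \left(0 + 1\right)^{2} = 1^{2} = 1$)
$E O{\left(u{\left(0,-1 \right)} \right)} = 1 \left(-4 + \left(-1\right)^{2}\right)^{2} = 1 \left(-4 + 1\right)^{2} = 1 \left(-3\right)^{2} = 1 \cdot 9 = 9$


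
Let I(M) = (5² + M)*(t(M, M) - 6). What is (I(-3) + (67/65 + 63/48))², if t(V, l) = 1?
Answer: 12535713369/1081600 ≈ 11590.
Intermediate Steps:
I(M) = -125 - 5*M (I(M) = (5² + M)*(1 - 6) = (25 + M)*(-5) = -125 - 5*M)
(I(-3) + (67/65 + 63/48))² = ((-125 - 5*(-3)) + (67/65 + 63/48))² = ((-125 + 15) + (67*(1/65) + 63*(1/48)))² = (-110 + (67/65 + 21/16))² = (-110 + 2437/1040)² = (-111963/1040)² = 12535713369/1081600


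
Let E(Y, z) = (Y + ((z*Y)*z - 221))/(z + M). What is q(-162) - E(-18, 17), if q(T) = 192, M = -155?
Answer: 21055/138 ≈ 152.57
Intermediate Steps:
E(Y, z) = (-221 + Y + Y*z**2)/(-155 + z) (E(Y, z) = (Y + ((z*Y)*z - 221))/(z - 155) = (Y + ((Y*z)*z - 221))/(-155 + z) = (Y + (Y*z**2 - 221))/(-155 + z) = (Y + (-221 + Y*z**2))/(-155 + z) = (-221 + Y + Y*z**2)/(-155 + z))
q(-162) - E(-18, 17) = 192 - (-221 - 18 - 18*17**2)/(-155 + 17) = 192 - (-221 - 18 - 18*289)/(-138) = 192 - (-1)*(-221 - 18 - 5202)/138 = 192 - (-1)*(-5441)/138 = 192 - 1*5441/138 = 192 - 5441/138 = 21055/138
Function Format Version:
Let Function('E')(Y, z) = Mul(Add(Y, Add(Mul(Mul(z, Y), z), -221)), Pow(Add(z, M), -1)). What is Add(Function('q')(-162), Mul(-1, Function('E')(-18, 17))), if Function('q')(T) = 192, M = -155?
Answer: Rational(21055, 138) ≈ 152.57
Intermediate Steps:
Function('E')(Y, z) = Mul(Pow(Add(-155, z), -1), Add(-221, Y, Mul(Y, Pow(z, 2)))) (Function('E')(Y, z) = Mul(Add(Y, Add(Mul(Mul(z, Y), z), -221)), Pow(Add(z, -155), -1)) = Mul(Add(Y, Add(Mul(Mul(Y, z), z), -221)), Pow(Add(-155, z), -1)) = Mul(Add(Y, Add(Mul(Y, Pow(z, 2)), -221)), Pow(Add(-155, z), -1)) = Mul(Add(Y, Add(-221, Mul(Y, Pow(z, 2)))), Pow(Add(-155, z), -1)) = Mul(Add(-221, Y, Mul(Y, Pow(z, 2))), Pow(Add(-155, z), -1)) = Mul(Pow(Add(-155, z), -1), Add(-221, Y, Mul(Y, Pow(z, 2)))))
Add(Function('q')(-162), Mul(-1, Function('E')(-18, 17))) = Add(192, Mul(-1, Mul(Pow(Add(-155, 17), -1), Add(-221, -18, Mul(-18, Pow(17, 2)))))) = Add(192, Mul(-1, Mul(Pow(-138, -1), Add(-221, -18, Mul(-18, 289))))) = Add(192, Mul(-1, Mul(Rational(-1, 138), Add(-221, -18, -5202)))) = Add(192, Mul(-1, Mul(Rational(-1, 138), -5441))) = Add(192, Mul(-1, Rational(5441, 138))) = Add(192, Rational(-5441, 138)) = Rational(21055, 138)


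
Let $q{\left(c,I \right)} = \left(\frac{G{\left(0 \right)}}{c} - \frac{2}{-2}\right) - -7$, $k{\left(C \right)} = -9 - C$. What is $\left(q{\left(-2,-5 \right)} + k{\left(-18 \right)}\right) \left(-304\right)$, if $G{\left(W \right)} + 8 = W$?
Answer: $-6384$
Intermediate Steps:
$G{\left(W \right)} = -8 + W$
$q{\left(c,I \right)} = 8 - \frac{8}{c}$ ($q{\left(c,I \right)} = \left(\frac{-8 + 0}{c} - \frac{2}{-2}\right) - -7 = \left(- \frac{8}{c} - -1\right) + 7 = \left(- \frac{8}{c} + 1\right) + 7 = \left(1 - \frac{8}{c}\right) + 7 = 8 - \frac{8}{c}$)
$\left(q{\left(-2,-5 \right)} + k{\left(-18 \right)}\right) \left(-304\right) = \left(\left(8 - \frac{8}{-2}\right) - -9\right) \left(-304\right) = \left(\left(8 - -4\right) + \left(-9 + 18\right)\right) \left(-304\right) = \left(\left(8 + 4\right) + 9\right) \left(-304\right) = \left(12 + 9\right) \left(-304\right) = 21 \left(-304\right) = -6384$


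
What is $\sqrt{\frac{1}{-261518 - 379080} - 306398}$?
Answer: $\frac{i \sqrt{125735259654910990}}{640598} \approx 553.53 i$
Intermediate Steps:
$\sqrt{\frac{1}{-261518 - 379080} - 306398} = \sqrt{\frac{1}{-640598} - 306398} = \sqrt{- \frac{1}{640598} - 306398} = \sqrt{- \frac{196277946005}{640598}} = \frac{i \sqrt{125735259654910990}}{640598}$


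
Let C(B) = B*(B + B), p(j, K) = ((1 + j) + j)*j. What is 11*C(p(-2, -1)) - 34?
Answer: 758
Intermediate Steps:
p(j, K) = j*(1 + 2*j) (p(j, K) = (1 + 2*j)*j = j*(1 + 2*j))
C(B) = 2*B² (C(B) = B*(2*B) = 2*B²)
11*C(p(-2, -1)) - 34 = 11*(2*(-2*(1 + 2*(-2)))²) - 34 = 11*(2*(-2*(1 - 4))²) - 34 = 11*(2*(-2*(-3))²) - 34 = 11*(2*6²) - 34 = 11*(2*36) - 34 = 11*72 - 34 = 792 - 34 = 758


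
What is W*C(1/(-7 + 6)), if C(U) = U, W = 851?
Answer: -851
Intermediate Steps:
W*C(1/(-7 + 6)) = 851/(-7 + 6) = 851/(-1) = 851*(-1) = -851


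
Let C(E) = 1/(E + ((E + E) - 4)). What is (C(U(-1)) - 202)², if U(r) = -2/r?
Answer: 162409/4 ≈ 40602.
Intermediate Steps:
C(E) = 1/(-4 + 3*E) (C(E) = 1/(E + (2*E - 4)) = 1/(E + (-4 + 2*E)) = 1/(-4 + 3*E))
(C(U(-1)) - 202)² = (1/(-4 + 3*(-2/(-1))) - 202)² = (1/(-4 + 3*(-2*(-1))) - 202)² = (1/(-4 + 3*2) - 202)² = (1/(-4 + 6) - 202)² = (1/2 - 202)² = (½ - 202)² = (-403/2)² = 162409/4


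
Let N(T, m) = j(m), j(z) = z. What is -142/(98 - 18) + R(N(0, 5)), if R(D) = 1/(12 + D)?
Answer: -1167/680 ≈ -1.7162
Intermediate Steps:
N(T, m) = m
-142/(98 - 18) + R(N(0, 5)) = -142/(98 - 18) + 1/(12 + 5) = -142/80 + 1/17 = (1/80)*(-142) + 1/17 = -71/40 + 1/17 = -1167/680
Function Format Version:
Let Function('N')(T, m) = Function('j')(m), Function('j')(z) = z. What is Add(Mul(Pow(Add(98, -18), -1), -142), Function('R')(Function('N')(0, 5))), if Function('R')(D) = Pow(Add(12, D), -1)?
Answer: Rational(-1167, 680) ≈ -1.7162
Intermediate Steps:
Function('N')(T, m) = m
Add(Mul(Pow(Add(98, -18), -1), -142), Function('R')(Function('N')(0, 5))) = Add(Mul(Pow(Add(98, -18), -1), -142), Pow(Add(12, 5), -1)) = Add(Mul(Pow(80, -1), -142), Pow(17, -1)) = Add(Mul(Rational(1, 80), -142), Rational(1, 17)) = Add(Rational(-71, 40), Rational(1, 17)) = Rational(-1167, 680)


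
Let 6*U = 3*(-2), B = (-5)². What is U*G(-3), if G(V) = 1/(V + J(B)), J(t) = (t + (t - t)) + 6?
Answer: -1/28 ≈ -0.035714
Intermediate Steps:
B = 25
J(t) = 6 + t (J(t) = (t + 0) + 6 = t + 6 = 6 + t)
G(V) = 1/(31 + V) (G(V) = 1/(V + (6 + 25)) = 1/(V + 31) = 1/(31 + V))
U = -1 (U = (3*(-2))/6 = (⅙)*(-6) = -1)
U*G(-3) = -1/(31 - 3) = -1/28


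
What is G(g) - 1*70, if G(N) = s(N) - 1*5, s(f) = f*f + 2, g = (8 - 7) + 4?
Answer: -48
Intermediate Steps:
g = 5 (g = 1 + 4 = 5)
s(f) = 2 + f² (s(f) = f² + 2 = 2 + f²)
G(N) = -3 + N² (G(N) = (2 + N²) - 1*5 = (2 + N²) - 5 = -3 + N²)
G(g) - 1*70 = (-3 + 5²) - 1*70 = (-3 + 25) - 70 = 22 - 70 = -48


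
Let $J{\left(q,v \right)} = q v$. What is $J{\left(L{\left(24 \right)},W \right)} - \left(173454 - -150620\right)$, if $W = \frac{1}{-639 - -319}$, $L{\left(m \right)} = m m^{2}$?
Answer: $- \frac{1620586}{5} \approx -3.2412 \cdot 10^{5}$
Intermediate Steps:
$L{\left(m \right)} = m^{3}$
$W = - \frac{1}{320}$ ($W = \frac{1}{-639 + 319} = \frac{1}{-320} = - \frac{1}{320} \approx -0.003125$)
$J{\left(L{\left(24 \right)},W \right)} - \left(173454 - -150620\right) = 24^{3} \left(- \frac{1}{320}\right) - \left(173454 - -150620\right) = 13824 \left(- \frac{1}{320}\right) - \left(173454 + 150620\right) = - \frac{216}{5} - 324074 = - \frac{1620586}{5}$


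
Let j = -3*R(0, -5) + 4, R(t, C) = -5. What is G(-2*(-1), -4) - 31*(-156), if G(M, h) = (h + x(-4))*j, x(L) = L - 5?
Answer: 4589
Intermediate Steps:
x(L) = -5 + L
j = 19 (j = -3*(-5) + 4 = 15 + 4 = 19)
G(M, h) = -171 + 19*h (G(M, h) = (h + (-5 - 4))*19 = (h - 9)*19 = (-9 + h)*19 = -171 + 19*h)
G(-2*(-1), -4) - 31*(-156) = (-171 + 19*(-4)) - 31*(-156) = (-171 - 76) + 4836 = -247 + 4836 = 4589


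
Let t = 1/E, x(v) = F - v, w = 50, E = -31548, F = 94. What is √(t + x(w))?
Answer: √10948031457/15774 ≈ 6.6332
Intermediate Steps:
x(v) = 94 - v
t = -1/31548 (t = 1/(-31548) = -1/31548 ≈ -3.1698e-5)
√(t + x(w)) = √(-1/31548 + (94 - 1*50)) = √(-1/31548 + (94 - 50)) = √(-1/31548 + 44) = √(1388111/31548) = √10948031457/15774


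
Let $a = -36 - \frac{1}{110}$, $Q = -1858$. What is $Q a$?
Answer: $\frac{3679769}{55} \approx 66905.0$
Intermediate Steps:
$a = - \frac{3961}{110}$ ($a = -36 - \frac{1}{110} = - \frac{3961}{110} \approx -36.009$)
$Q a = \left(-1858\right) \left(- \frac{3961}{110}\right) = \frac{3679769}{55}$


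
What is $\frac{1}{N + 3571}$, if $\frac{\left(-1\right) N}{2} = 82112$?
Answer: $- \frac{1}{160653} \approx -6.2246 \cdot 10^{-6}$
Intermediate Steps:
$N = -164224$ ($N = \left(-2\right) 82112 = -164224$)
$\frac{1}{N + 3571} = \frac{1}{-164224 + 3571} = \frac{1}{-160653} = - \frac{1}{160653}$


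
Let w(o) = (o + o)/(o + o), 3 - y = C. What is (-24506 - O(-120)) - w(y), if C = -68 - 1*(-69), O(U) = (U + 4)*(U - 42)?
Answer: -43299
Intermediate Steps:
O(U) = (-42 + U)*(4 + U) (O(U) = (4 + U)*(-42 + U) = (-42 + U)*(4 + U))
C = 1 (C = -68 + 69 = 1)
y = 2 (y = 3 - 1*1 = 3 - 1 = 2)
w(o) = 1 (w(o) = (2*o)/((2*o)) = (2*o)*(1/(2*o)) = 1)
(-24506 - O(-120)) - w(y) = (-24506 - (-168 + (-120)² - 38*(-120))) - 1*1 = (-24506 - (-168 + 14400 + 4560)) - 1 = (-24506 - 1*18792) - 1 = (-24506 - 18792) - 1 = -43298 - 1 = -43299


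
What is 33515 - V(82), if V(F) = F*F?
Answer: 26791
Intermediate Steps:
V(F) = F²
33515 - V(82) = 33515 - 1*82² = 33515 - 1*6724 = 33515 - 6724 = 26791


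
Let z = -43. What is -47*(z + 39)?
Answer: 188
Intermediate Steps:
-47*(z + 39) = -47*(-43 + 39) = -47*(-4) = 188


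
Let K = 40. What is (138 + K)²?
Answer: 31684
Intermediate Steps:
(138 + K)² = (138 + 40)² = 178² = 31684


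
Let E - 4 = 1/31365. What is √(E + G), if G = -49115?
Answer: I*√5368177301290/10455 ≈ 221.61*I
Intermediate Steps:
E = 125461/31365 (E = 4 + 1/31365 = 125461/31365 ≈ 4.0000)
√(E + G) = √(125461/31365 - 49115) = √(-1540366514/31365) = I*√5368177301290/10455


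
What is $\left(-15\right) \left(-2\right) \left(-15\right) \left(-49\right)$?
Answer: $22050$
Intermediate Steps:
$\left(-15\right) \left(-2\right) \left(-15\right) \left(-49\right) = 30 \left(-15\right) \left(-49\right) = \left(-450\right) \left(-49\right) = 22050$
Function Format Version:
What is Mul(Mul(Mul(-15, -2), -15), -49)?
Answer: 22050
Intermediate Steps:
Mul(Mul(Mul(-15, -2), -15), -49) = Mul(Mul(30, -15), -49) = Mul(-450, -49) = 22050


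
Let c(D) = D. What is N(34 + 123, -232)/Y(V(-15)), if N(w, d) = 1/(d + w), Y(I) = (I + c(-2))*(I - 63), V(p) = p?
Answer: -1/99450 ≈ -1.0055e-5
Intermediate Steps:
Y(I) = (-63 + I)*(-2 + I) (Y(I) = (I - 2)*(I - 63) = (-2 + I)*(-63 + I) = (-63 + I)*(-2 + I))
N(34 + 123, -232)/Y(V(-15)) = 1/((-232 + (34 + 123))*(126 + (-15)² - 65*(-15))) = 1/((-232 + 157)*(126 + 225 + 975)) = 1/(-75*1326) = -1/75*1/1326 = -1/99450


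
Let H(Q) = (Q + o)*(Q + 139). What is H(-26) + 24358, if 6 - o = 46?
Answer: 16900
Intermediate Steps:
o = -40 (o = 6 - 1*46 = 6 - 46 = -40)
H(Q) = (-40 + Q)*(139 + Q) (H(Q) = (Q - 40)*(Q + 139) = (-40 + Q)*(139 + Q))
H(-26) + 24358 = (-5560 + (-26)**2 + 99*(-26)) + 24358 = (-5560 + 676 - 2574) + 24358 = -7458 + 24358 = 16900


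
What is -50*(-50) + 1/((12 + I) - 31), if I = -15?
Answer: 84999/34 ≈ 2500.0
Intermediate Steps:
-50*(-50) + 1/((12 + I) - 31) = -50*(-50) + 1/((12 - 15) - 31) = 2500 + 1/(-3 - 31) = 2500 + 1/(-34) = 2500 - 1/34 = 84999/34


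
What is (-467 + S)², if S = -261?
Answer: 529984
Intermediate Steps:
(-467 + S)² = (-467 - 261)² = (-728)² = 529984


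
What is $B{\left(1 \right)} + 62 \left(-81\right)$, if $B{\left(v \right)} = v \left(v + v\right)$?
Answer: $-5020$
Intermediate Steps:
$B{\left(v \right)} = 2 v^{2}$ ($B{\left(v \right)} = v 2 v = 2 v^{2}$)
$B{\left(1 \right)} + 62 \left(-81\right) = 2 \cdot 1^{2} + 62 \left(-81\right) = 2 \cdot 1 - 5022 = 2 - 5022 = -5020$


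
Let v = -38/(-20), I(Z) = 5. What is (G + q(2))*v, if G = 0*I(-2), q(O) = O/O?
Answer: 19/10 ≈ 1.9000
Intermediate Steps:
q(O) = 1
v = 19/10 (v = -38*(-1/20) = 19/10 ≈ 1.9000)
G = 0 (G = 0*5 = 0)
(G + q(2))*v = (0 + 1)*(19/10) = 1*(19/10) = 19/10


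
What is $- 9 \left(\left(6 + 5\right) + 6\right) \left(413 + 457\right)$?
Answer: $-133110$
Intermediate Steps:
$- 9 \left(\left(6 + 5\right) + 6\right) \left(413 + 457\right) = - 9 \left(11 + 6\right) 870 = \left(-9\right) 17 \cdot 870 = \left(-153\right) 870 = -133110$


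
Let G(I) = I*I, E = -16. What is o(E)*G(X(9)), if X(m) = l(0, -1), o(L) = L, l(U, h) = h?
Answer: -16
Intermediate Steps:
X(m) = -1
G(I) = I²
o(E)*G(X(9)) = -16*(-1)² = -16*1 = -16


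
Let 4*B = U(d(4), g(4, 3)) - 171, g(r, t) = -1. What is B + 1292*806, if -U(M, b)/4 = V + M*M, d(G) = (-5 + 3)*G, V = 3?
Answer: 4164969/4 ≈ 1.0412e+6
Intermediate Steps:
d(G) = -2*G
U(M, b) = -12 - 4*M**2 (U(M, b) = -4*(3 + M*M) = -4*(3 + M**2) = -12 - 4*M**2)
B = -439/4 (B = ((-12 - 4*(-2*4)**2) - 171)/4 = ((-12 - 4*(-8)**2) - 171)/4 = ((-12 - 4*64) - 171)/4 = ((-12 - 256) - 171)/4 = (-268 - 171)/4 = (1/4)*(-439) = -439/4 ≈ -109.75)
B + 1292*806 = -439/4 + 1292*806 = -439/4 + 1041352 = 4164969/4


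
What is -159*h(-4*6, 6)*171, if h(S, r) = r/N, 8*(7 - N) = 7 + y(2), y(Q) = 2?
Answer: -1305072/47 ≈ -27768.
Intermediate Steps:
N = 47/8 (N = 7 - (7 + 2)/8 = 7 - ⅛*9 = 7 - 9/8 = 47/8 ≈ 5.8750)
h(S, r) = 8*r/47 (h(S, r) = r/(47/8) = r*(8/47) = 8*r/47)
-159*h(-4*6, 6)*171 = -1272*6/47*171 = -159*48/47*171 = -7632/47*171 = -1305072/47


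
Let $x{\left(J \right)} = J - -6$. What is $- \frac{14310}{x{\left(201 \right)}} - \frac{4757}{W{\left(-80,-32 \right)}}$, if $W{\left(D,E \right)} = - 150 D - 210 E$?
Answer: $- \frac{29874211}{430560} \approx -69.385$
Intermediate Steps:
$x{\left(J \right)} = 6 + J$ ($x{\left(J \right)} = J + 6 = 6 + J$)
$W{\left(D,E \right)} = - 210 E - 150 D$
$- \frac{14310}{x{\left(201 \right)}} - \frac{4757}{W{\left(-80,-32 \right)}} = - \frac{14310}{6 + 201} - \frac{4757}{\left(-210\right) \left(-32\right) - -12000} = - \frac{14310}{207} - \frac{4757}{6720 + 12000} = \left(-14310\right) \frac{1}{207} - \frac{4757}{18720} = - \frac{1590}{23} - \frac{4757}{18720} = - \frac{29874211}{430560}$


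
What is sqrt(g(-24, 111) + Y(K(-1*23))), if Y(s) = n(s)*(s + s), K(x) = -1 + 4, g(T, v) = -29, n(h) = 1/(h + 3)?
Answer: 2*I*sqrt(7) ≈ 5.2915*I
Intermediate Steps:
n(h) = 1/(3 + h)
K(x) = 3
Y(s) = 2*s/(3 + s) (Y(s) = (s + s)/(3 + s) = (2*s)/(3 + s) = 2*s/(3 + s))
sqrt(g(-24, 111) + Y(K(-1*23))) = sqrt(-29 + 2*3/(3 + 3)) = sqrt(-29 + 2*3/6) = sqrt(-29 + 2*3*(1/6)) = sqrt(-29 + 1) = sqrt(-28) = 2*I*sqrt(7)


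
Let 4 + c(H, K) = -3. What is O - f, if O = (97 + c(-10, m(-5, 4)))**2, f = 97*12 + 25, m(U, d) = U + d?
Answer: 6911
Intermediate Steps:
c(H, K) = -7 (c(H, K) = -4 - 3 = -7)
f = 1189 (f = 1164 + 25 = 1189)
O = 8100 (O = (97 - 7)**2 = 90**2 = 8100)
O - f = 8100 - 1*1189 = 8100 - 1189 = 6911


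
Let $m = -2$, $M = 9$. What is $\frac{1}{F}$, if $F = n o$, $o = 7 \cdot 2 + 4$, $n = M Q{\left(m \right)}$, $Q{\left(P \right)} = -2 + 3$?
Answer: $\frac{1}{162} \approx 0.0061728$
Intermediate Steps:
$Q{\left(P \right)} = 1$
$n = 9$ ($n = 9 \cdot 1 = 9$)
$o = 18$ ($o = 14 + 4 = 18$)
$F = 162$ ($F = 9 \cdot 18 = 162$)
$\frac{1}{F} = \frac{1}{162}$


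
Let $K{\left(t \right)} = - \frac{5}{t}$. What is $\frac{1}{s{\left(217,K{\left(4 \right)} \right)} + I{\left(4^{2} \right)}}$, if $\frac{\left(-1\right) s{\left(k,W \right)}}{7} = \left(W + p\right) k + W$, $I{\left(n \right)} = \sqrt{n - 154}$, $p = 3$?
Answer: $- \frac{10598}{28079953} - \frac{4 i \sqrt{138}}{28079953} \approx -0.00037742 - 1.6734 \cdot 10^{-6} i$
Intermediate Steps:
$I{\left(n \right)} = \sqrt{-154 + n}$
$s{\left(k,W \right)} = - 7 W - 7 k \left(3 + W\right)$ ($s{\left(k,W \right)} = - 7 \left(\left(W + 3\right) k + W\right) = - 7 \left(\left(3 + W\right) k + W\right) = - 7 \left(k \left(3 + W\right) + W\right) = - 7 \left(W + k \left(3 + W\right)\right) = - 7 W - 7 k \left(3 + W\right)$)
$\frac{1}{s{\left(217,K{\left(4 \right)} \right)} + I{\left(4^{2} \right)}} = \frac{1}{\left(\left(-21\right) 217 - 7 \left(- \frac{5}{4}\right) - 7 \left(- \frac{5}{4}\right) 217\right) + \sqrt{-154 + 4^{2}}} = \frac{1}{\left(-4557 - 7 \left(\left(-5\right) \frac{1}{4}\right) - 7 \left(\left(-5\right) \frac{1}{4}\right) 217\right) + \sqrt{-154 + 16}} = \frac{1}{\left(-4557 - - \frac{35}{4} - \left(- \frac{35}{4}\right) 217\right) + \sqrt{-138}} = \frac{1}{\left(-4557 + \frac{35}{4} + \frac{7595}{4}\right) + i \sqrt{138}} = \frac{1}{- \frac{5299}{2} + i \sqrt{138}}$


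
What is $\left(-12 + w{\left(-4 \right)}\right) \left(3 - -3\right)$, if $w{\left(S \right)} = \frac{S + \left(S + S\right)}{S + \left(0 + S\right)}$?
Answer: $-63$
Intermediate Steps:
$w{\left(S \right)} = \frac{3}{2}$ ($w{\left(S \right)} = \frac{S + 2 S}{S + S} = \frac{3 S}{2 S} = 3 S \frac{1}{2 S} = \frac{3}{2}$)
$\left(-12 + w{\left(-4 \right)}\right) \left(3 - -3\right) = \left(-12 + \frac{3}{2}\right) \left(3 - -3\right) = - \frac{21 \left(3 + 3\right)}{2} = \left(- \frac{21}{2}\right) 6 = -63$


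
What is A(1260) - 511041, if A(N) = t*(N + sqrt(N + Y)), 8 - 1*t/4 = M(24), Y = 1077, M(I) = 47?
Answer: -707601 - 156*sqrt(2337) ≈ -7.1514e+5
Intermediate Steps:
t = -156 (t = 32 - 4*47 = 32 - 188 = -156)
A(N) = -156*N - 156*sqrt(1077 + N) (A(N) = -156*(N + sqrt(N + 1077)) = -156*(N + sqrt(1077 + N)) = -156*N - 156*sqrt(1077 + N))
A(1260) - 511041 = (-156*1260 - 156*sqrt(1077 + 1260)) - 511041 = (-196560 - 156*sqrt(2337)) - 511041 = -707601 - 156*sqrt(2337)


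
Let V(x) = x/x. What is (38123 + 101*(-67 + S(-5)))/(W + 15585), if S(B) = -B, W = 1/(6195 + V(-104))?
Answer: 197410756/96564661 ≈ 2.0443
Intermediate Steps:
V(x) = 1
W = 1/6196 (W = 1/(6195 + 1) = 1/6196 ≈ 0.00016139)
(38123 + 101*(-67 + S(-5)))/(W + 15585) = (38123 + 101*(-67 - 1*(-5)))/(1/6196 + 15585) = (38123 + 101*(-67 + 5))/(96564661/6196) = (38123 + 101*(-62))*(6196/96564661) = (38123 - 6262)*(6196/96564661) = 31861*(6196/96564661) = 197410756/96564661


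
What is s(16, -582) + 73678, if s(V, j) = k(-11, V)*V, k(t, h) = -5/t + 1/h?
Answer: 810549/11 ≈ 73686.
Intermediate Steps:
k(t, h) = 1/h - 5/t (k(t, h) = -5/t + 1/h = 1/h - 5/t)
s(V, j) = V*(5/11 + 1/V) (s(V, j) = (1/V - 5/(-11))*V = (1/V - 5*(-1/11))*V = (1/V + 5/11)*V = (5/11 + 1/V)*V = V*(5/11 + 1/V))
s(16, -582) + 73678 = (1 + (5/11)*16) + 73678 = (1 + 80/11) + 73678 = 91/11 + 73678 = 810549/11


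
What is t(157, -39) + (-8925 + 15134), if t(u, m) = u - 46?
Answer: 6320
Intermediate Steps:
t(u, m) = -46 + u
t(157, -39) + (-8925 + 15134) = (-46 + 157) + (-8925 + 15134) = 111 + 6209 = 6320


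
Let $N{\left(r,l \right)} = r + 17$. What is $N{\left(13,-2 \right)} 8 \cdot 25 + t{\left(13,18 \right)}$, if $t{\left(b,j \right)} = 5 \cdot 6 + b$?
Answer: $6043$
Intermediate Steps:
$t{\left(b,j \right)} = 30 + b$
$N{\left(r,l \right)} = 17 + r$
$N{\left(13,-2 \right)} 8 \cdot 25 + t{\left(13,18 \right)} = \left(17 + 13\right) 8 \cdot 25 + \left(30 + 13\right) = 30 \cdot 200 + 43 = 6000 + 43 = 6043$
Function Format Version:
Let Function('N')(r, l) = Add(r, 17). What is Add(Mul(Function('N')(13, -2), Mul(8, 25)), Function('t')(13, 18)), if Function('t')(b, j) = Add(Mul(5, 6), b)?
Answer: 6043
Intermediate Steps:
Function('t')(b, j) = Add(30, b)
Function('N')(r, l) = Add(17, r)
Add(Mul(Function('N')(13, -2), Mul(8, 25)), Function('t')(13, 18)) = Add(Mul(Add(17, 13), Mul(8, 25)), Add(30, 13)) = Add(Mul(30, 200), 43) = Add(6000, 43) = 6043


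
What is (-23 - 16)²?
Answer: 1521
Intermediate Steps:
(-23 - 16)² = (-39)² = 1521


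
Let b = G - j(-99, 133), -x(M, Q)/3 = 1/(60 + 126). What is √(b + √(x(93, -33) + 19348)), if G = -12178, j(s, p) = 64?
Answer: √(-47058248 + 310*√2974946)/62 ≈ 110.01*I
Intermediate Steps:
x(M, Q) = -1/62 (x(M, Q) = -3/(60 + 126) = -3/186 = -3*1/186 = -1/62)
b = -12242 (b = -12178 - 1*64 = -12178 - 64 = -12242)
√(b + √(x(93, -33) + 19348)) = √(-12242 + √(-1/62 + 19348)) = √(-12242 + √(1199575/62)) = √(-12242 + 5*√2974946/62)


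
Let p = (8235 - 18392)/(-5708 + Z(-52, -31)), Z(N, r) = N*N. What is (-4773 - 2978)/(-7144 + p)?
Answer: 23284004/21450419 ≈ 1.0855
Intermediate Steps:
Z(N, r) = N²
p = 10157/3004 (p = (8235 - 18392)/(-5708 + (-52)²) = -10157/(-5708 + 2704) = -10157/(-3004) = -10157*(-1/3004) = 10157/3004 ≈ 3.3812)
(-4773 - 2978)/(-7144 + p) = (-4773 - 2978)/(-7144 + 10157/3004) = -7751/(-21450419/3004) = -7751*(-3004/21450419) = 23284004/21450419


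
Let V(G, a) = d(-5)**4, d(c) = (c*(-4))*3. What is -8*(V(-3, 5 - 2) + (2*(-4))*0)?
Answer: -103680000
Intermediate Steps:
d(c) = -12*c (d(c) = -4*c*3 = -12*c)
V(G, a) = 12960000 (V(G, a) = (-12*(-5))**4 = 60**4 = 12960000)
-8*(V(-3, 5 - 2) + (2*(-4))*0) = -8*(12960000 + (2*(-4))*0) = -8*(12960000 - 8*0) = -8*(12960000 + 0) = -8*12960000 = -103680000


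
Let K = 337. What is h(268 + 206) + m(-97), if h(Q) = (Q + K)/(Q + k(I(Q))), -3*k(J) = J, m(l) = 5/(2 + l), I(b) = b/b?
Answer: 44806/26999 ≈ 1.6595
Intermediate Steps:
I(b) = 1
m(l) = 5/(2 + l)
k(J) = -J/3
h(Q) = (337 + Q)/(-⅓ + Q) (h(Q) = (Q + 337)/(Q - ⅓*1) = (337 + Q)/(Q - ⅓) = (337 + Q)/(-⅓ + Q))
h(268 + 206) + m(-97) = 3*(337 + (268 + 206))/(-1 + 3*(268 + 206)) + 5/(2 - 97) = 3*(337 + 474)/(-1 + 3*474) + 5/(-95) = 3*811/(-1 + 1422) + 5*(-1/95) = 3*811/1421 - 1/19 = 3*(1/1421)*811 - 1/19 = 2433/1421 - 1/19 = 44806/26999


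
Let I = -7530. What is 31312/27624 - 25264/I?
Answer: 6483834/1444505 ≈ 4.4886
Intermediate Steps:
31312/27624 - 25264/I = 31312/27624 - 25264/(-7530) = 31312*(1/27624) - 25264*(-1/7530) = 3914/3453 + 12632/3765 = 6483834/1444505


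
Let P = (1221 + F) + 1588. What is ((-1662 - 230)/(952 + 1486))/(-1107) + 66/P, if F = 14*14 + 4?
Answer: 30636364/1353481299 ≈ 0.022635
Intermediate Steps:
F = 200 (F = 196 + 4 = 200)
P = 3009 (P = (1221 + 200) + 1588 = 1421 + 1588 = 3009)
((-1662 - 230)/(952 + 1486))/(-1107) + 66/P = ((-1662 - 230)/(952 + 1486))/(-1107) + 66/3009 = -1892/2438*(-1/1107) + 66*(1/3009) = -1892*1/2438*(-1/1107) + 22/1003 = -946/1219*(-1/1107) + 22/1003 = 946/1349433 + 22/1003 = 30636364/1353481299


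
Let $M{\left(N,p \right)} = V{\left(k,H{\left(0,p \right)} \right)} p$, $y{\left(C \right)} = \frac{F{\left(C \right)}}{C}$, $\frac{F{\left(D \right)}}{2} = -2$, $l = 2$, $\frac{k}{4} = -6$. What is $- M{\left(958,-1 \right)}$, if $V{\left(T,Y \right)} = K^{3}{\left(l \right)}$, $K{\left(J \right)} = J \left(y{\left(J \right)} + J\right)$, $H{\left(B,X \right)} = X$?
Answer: $0$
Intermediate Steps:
$k = -24$ ($k = 4 \left(-6\right) = -24$)
$F{\left(D \right)} = -4$ ($F{\left(D \right)} = 2 \left(-2\right) = -4$)
$y{\left(C \right)} = - \frac{4}{C}$
$K{\left(J \right)} = J \left(J - \frac{4}{J}\right)$ ($K{\left(J \right)} = J \left(- \frac{4}{J} + J\right) = J \left(J - \frac{4}{J}\right)$)
$V{\left(T,Y \right)} = 0$ ($V{\left(T,Y \right)} = \left(-4 + 2^{2}\right)^{3} = \left(-4 + 4\right)^{3} = 0^{3} = 0$)
$M{\left(N,p \right)} = 0$ ($M{\left(N,p \right)} = 0 p = 0$)
$- M{\left(958,-1 \right)} = \left(-1\right) 0 = 0$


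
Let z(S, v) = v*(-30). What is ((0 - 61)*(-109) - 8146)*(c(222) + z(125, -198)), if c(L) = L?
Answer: -9224514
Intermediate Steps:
z(S, v) = -30*v
((0 - 61)*(-109) - 8146)*(c(222) + z(125, -198)) = ((0 - 61)*(-109) - 8146)*(222 - 30*(-198)) = (-61*(-109) - 8146)*(222 + 5940) = (6649 - 8146)*6162 = -1497*6162 = -9224514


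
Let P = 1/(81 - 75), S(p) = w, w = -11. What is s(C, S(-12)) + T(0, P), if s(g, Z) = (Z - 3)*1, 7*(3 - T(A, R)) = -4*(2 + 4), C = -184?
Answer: -53/7 ≈ -7.5714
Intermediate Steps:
S(p) = -11
P = 1/6 ≈ 0.16667
T(A, R) = 45/7 (T(A, R) = 3 - (-4)*(2 + 4)/7 = 3 - (-4)*6/7 = 3 - 1/7*(-24) = 3 + 24/7 = 45/7)
s(g, Z) = -3 + Z (s(g, Z) = (-3 + Z)*1 = -3 + Z)
s(C, S(-12)) + T(0, P) = (-3 - 11) + 45/7 = -14 + 45/7 = -53/7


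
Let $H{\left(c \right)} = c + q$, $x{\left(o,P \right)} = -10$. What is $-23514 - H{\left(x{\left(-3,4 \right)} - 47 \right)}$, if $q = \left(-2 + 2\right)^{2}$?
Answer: $-23457$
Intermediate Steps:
$q = 0$ ($q = 0^{2} = 0$)
$H{\left(c \right)} = c$ ($H{\left(c \right)} = c + 0 = c$)
$-23514 - H{\left(x{\left(-3,4 \right)} - 47 \right)} = -23514 - \left(-10 - 47\right) = -23514 - -57 = -23514 + 57 = -23457$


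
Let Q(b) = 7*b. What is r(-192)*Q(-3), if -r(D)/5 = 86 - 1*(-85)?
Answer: 17955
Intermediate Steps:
r(D) = -855 (r(D) = -5*(86 - 1*(-85)) = -5*(86 + 85) = -5*171 = -855)
r(-192)*Q(-3) = -5985*(-3) = -855*(-21) = 17955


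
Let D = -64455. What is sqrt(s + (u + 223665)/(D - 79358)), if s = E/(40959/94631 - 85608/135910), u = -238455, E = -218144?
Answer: sqrt(4085100574610468302801189038984910)/60747401164809 ≈ 1052.1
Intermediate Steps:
s = 1402807627433120/1267216479 (s = -218144/(40959/94631 - 85608/135910) = -218144/(40959*(1/94631) - 85608*1/135910) = -218144/(40959/94631 - 42804/67955) = -218144/(-1267216479/6430649605) = -218144*(-6430649605/1267216479) = 1402807627433120/1267216479 ≈ 1.1070e+6)
sqrt(s + (u + 223665)/(D - 79358)) = sqrt(1402807627433120/1267216479 + (-238455 + 223665)/(-64455 - 79358)) = sqrt(1402807627433120/1267216479 - 14790/(-143813)) = sqrt(1402807627433120/1267216479 - 14790*(-1/143813)) = sqrt(1402807627433120/1267216479 + 14790/143813) = sqrt(201741992066171010970/182242203494427) = sqrt(4085100574610468302801189038984910)/60747401164809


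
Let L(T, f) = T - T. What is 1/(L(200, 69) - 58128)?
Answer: -1/58128 ≈ -1.7203e-5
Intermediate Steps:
L(T, f) = 0
1/(L(200, 69) - 58128) = 1/(0 - 58128) = 1/(-58128) = -1/58128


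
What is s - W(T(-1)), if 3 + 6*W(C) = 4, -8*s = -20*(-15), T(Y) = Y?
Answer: -113/3 ≈ -37.667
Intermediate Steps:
s = -75/2 (s = -(-5)*(-15)/2 = -⅛*300 = -75/2 ≈ -37.500)
W(C) = ⅙ (W(C) = -½ + (⅙)*4 = -½ + ⅔ = ⅙)
s - W(T(-1)) = -75/2 - 1*⅙ = -75/2 - ⅙ = -113/3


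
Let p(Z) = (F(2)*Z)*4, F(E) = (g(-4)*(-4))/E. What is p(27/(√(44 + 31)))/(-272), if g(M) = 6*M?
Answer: -108*√3/85 ≈ -2.2007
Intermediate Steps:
F(E) = 96/E (F(E) = ((6*(-4))*(-4))/E = (-24*(-4))/E = 96/E)
p(Z) = 192*Z (p(Z) = ((96/2)*Z)*4 = ((96*(½))*Z)*4 = (48*Z)*4 = 192*Z)
p(27/(√(44 + 31)))/(-272) = (192*(27/(√(44 + 31))))/(-272) = (192*(27/(√75)))*(-1/272) = (192*(27/((5*√3))))*(-1/272) = (192*(27*(√3/15)))*(-1/272) = (192*(9*√3/5))*(-1/272) = (1728*√3/5)*(-1/272) = -108*√3/85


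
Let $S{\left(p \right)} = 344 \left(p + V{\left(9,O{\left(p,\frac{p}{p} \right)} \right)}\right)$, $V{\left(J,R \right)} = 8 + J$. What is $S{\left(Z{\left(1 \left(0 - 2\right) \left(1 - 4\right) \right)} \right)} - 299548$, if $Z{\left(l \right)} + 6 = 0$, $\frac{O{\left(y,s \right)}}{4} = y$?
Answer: $-295764$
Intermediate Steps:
$O{\left(y,s \right)} = 4 y$
$Z{\left(l \right)} = -6$ ($Z{\left(l \right)} = -6 + 0 = -6$)
$S{\left(p \right)} = 5848 + 344 p$ ($S{\left(p \right)} = 344 \left(p + \left(8 + 9\right)\right) = 344 \left(p + 17\right) = 344 \left(17 + p\right) = 5848 + 344 p$)
$S{\left(Z{\left(1 \left(0 - 2\right) \left(1 - 4\right) \right)} \right)} - 299548 = \left(5848 + 344 \left(-6\right)\right) - 299548 = \left(5848 - 2064\right) - 299548 = 3784 - 299548 = -295764$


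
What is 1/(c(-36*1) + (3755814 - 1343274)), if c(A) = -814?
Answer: 1/2411726 ≈ 4.1464e-7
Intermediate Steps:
1/(c(-36*1) + (3755814 - 1343274)) = 1/(-814 + (3755814 - 1343274)) = 1/(-814 + 2412540) = 1/2411726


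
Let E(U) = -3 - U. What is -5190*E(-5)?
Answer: -10380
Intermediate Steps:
-5190*E(-5) = -5190*(-3 - 1*(-5)) = -5190*(-3 + 5) = -5190*2 = -10380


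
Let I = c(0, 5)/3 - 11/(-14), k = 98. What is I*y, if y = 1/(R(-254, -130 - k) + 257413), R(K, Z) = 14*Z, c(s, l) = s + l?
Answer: 103/10677282 ≈ 9.6467e-6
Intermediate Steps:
c(s, l) = l + s
I = 103/42 (I = (5 + 0)/3 - 11/(-14) = 5*(1/3) - 11*(-1/14) = 5/3 + 11/14 = 103/42 ≈ 2.4524)
y = 1/254221 (y = 1/(14*(-130 - 1*98) + 257413) = 1/(14*(-130 - 98) + 257413) = 1/(14*(-228) + 257413) = 1/(-3192 + 257413) = 1/254221 ≈ 3.9336e-6)
I*y = (103/42)*(1/254221) = 103/10677282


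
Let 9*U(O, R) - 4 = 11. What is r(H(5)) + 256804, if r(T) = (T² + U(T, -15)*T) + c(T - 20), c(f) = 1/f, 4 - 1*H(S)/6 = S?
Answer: 6677579/26 ≈ 2.5683e+5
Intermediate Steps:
H(S) = 24 - 6*S
U(O, R) = 5/3 (U(O, R) = 4/9 + (⅑)*11 = 4/9 + 11/9 = 5/3)
c(f) = 1/f
r(T) = T² + 1/(-20 + T) + 5*T/3 (r(T) = (T² + 5*T/3) + 1/(T - 20) = (T² + 5*T/3) + 1/(-20 + T) = T² + 1/(-20 + T) + 5*T/3)
r(H(5)) + 256804 = (3 + (24 - 6*5)*(-20 + (24 - 6*5))*(5 + 3*(24 - 6*5)))/(3*(-20 + (24 - 6*5))) + 256804 = (3 + (24 - 30)*(-20 + (24 - 30))*(5 + 3*(24 - 30)))/(3*(-20 + (24 - 30))) + 256804 = (3 - 6*(-20 - 6)*(5 + 3*(-6)))/(3*(-20 - 6)) + 256804 = (⅓)*(3 - 6*(-26)*(5 - 18))/(-26) + 256804 = (⅓)*(-1/26)*(3 - 6*(-26)*(-13)) + 256804 = (⅓)*(-1/26)*(3 - 2028) + 256804 = (⅓)*(-1/26)*(-2025) + 256804 = 675/26 + 256804 = 6677579/26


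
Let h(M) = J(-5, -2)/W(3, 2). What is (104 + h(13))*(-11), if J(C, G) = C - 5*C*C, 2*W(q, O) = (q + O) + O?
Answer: -5148/7 ≈ -735.43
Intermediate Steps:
W(q, O) = O + q/2 (W(q, O) = ((q + O) + O)/2 = ((O + q) + O)/2 = (q + 2*O)/2 = O + q/2)
J(C, G) = C - 5*C²
h(M) = -260/7 (h(M) = (-5*(1 - 5*(-5)))/(2 + (½)*3) = (-5*(1 + 25))/(2 + 3/2) = (-5*26)/(7/2) = -130*2/7 = -260/7)
(104 + h(13))*(-11) = (104 - 260/7)*(-11) = (468/7)*(-11) = -5148/7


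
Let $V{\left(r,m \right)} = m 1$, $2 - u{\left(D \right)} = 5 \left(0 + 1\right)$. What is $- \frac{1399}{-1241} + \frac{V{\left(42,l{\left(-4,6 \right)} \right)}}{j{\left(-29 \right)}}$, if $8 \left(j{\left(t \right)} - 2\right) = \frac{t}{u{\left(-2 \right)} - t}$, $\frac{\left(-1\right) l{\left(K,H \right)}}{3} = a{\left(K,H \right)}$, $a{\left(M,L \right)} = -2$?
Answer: $\frac{696727}{160089} \approx 4.3521$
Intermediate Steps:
$u{\left(D \right)} = -3$ ($u{\left(D \right)} = 2 - 5 \left(0 + 1\right) = 2 - 5 \cdot 1 = 2 - 5 = -3$)
$l{\left(K,H \right)} = 6$ ($l{\left(K,H \right)} = \left(-3\right) \left(-2\right) = 6$)
$V{\left(r,m \right)} = m$
$j{\left(t \right)} = 2 + \frac{t}{8 \left(-3 - t\right)}$ ($j{\left(t \right)} = 2 + \frac{t \frac{1}{-3 - t}}{8} = 2 + \frac{t}{8 \left(-3 - t\right)}$)
$- \frac{1399}{-1241} + \frac{V{\left(42,l{\left(-4,6 \right)} \right)}}{j{\left(-29 \right)}} = - \frac{1399}{-1241} + \frac{6}{\frac{3}{8} \frac{1}{3 - 29} \left(16 + 5 \left(-29\right)\right)} = \left(-1399\right) \left(- \frac{1}{1241}\right) + \frac{6}{\frac{3}{8} \frac{1}{-26} \left(16 - 145\right)} = \frac{1399}{1241} + \frac{6}{\frac{3}{8} \left(- \frac{1}{26}\right) \left(-129\right)} = \frac{1399}{1241} + \frac{6}{\frac{387}{208}} = \frac{1399}{1241} + 6 \cdot \frac{208}{387} = \frac{1399}{1241} + \frac{416}{129} = \frac{696727}{160089}$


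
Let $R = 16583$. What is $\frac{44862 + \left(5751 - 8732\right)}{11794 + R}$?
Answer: $\frac{41881}{28377} \approx 1.4759$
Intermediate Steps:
$\frac{44862 + \left(5751 - 8732\right)}{11794 + R} = \frac{44862 + \left(5751 - 8732\right)}{11794 + 16583} = \frac{44862 + \left(5751 - 8732\right)}{28377} = \left(44862 - 2981\right) \frac{1}{28377} = 41881 \cdot \frac{1}{28377} = \frac{41881}{28377}$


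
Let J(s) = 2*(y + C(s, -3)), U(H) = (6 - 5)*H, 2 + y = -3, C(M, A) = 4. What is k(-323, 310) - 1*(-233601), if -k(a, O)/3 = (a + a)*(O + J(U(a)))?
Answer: 830505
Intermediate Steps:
y = -5 (y = -2 - 3 = -5)
U(H) = H (U(H) = 1*H = H)
J(s) = -2 (J(s) = 2*(-5 + 4) = 2*(-1) = -2)
k(a, O) = -6*a*(-2 + O) (k(a, O) = -3*(a + a)*(O - 2) = -3*2*a*(-2 + O) = -6*a*(-2 + O))
k(-323, 310) - 1*(-233601) = 6*(-323)*(2 - 1*310) - 1*(-233601) = 6*(-323)*(2 - 310) + 233601 = 6*(-323)*(-308) + 233601 = 596904 + 233601 = 830505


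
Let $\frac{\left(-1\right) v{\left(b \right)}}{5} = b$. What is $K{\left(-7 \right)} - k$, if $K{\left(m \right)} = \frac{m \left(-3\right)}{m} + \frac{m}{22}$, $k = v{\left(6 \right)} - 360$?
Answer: $\frac{8507}{22} \approx 386.68$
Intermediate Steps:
$v{\left(b \right)} = - 5 b$
$k = -390$ ($k = \left(-5\right) 6 - 360 = -30 - 360 = -390$)
$K{\left(m \right)} = -3 + \frac{m}{22}$ ($K{\left(m \right)} = \frac{\left(-3\right) m}{m} + m \frac{1}{22} = -3 + \frac{m}{22}$)
$K{\left(-7 \right)} - k = \left(-3 + \frac{1}{22} \left(-7\right)\right) - -390 = \left(-3 - \frac{7}{22}\right) + 390 = - \frac{73}{22} + 390 = \frac{8507}{22}$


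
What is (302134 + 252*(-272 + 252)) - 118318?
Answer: 178776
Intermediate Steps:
(302134 + 252*(-272 + 252)) - 118318 = (302134 + 252*(-20)) - 118318 = (302134 - 5040) - 118318 = 297094 - 118318 = 178776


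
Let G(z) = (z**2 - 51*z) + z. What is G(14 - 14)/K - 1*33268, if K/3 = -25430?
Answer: -33268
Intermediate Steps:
K = -76290 (K = 3*(-25430) = -76290)
G(z) = z**2 - 50*z
G(14 - 14)/K - 1*33268 = ((14 - 14)*(-50 + (14 - 14)))/(-76290) - 1*33268 = (0*(-50 + 0))*(-1/76290) - 33268 = (0*(-50))*(-1/76290) - 33268 = 0*(-1/76290) - 33268 = 0 - 33268 = -33268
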